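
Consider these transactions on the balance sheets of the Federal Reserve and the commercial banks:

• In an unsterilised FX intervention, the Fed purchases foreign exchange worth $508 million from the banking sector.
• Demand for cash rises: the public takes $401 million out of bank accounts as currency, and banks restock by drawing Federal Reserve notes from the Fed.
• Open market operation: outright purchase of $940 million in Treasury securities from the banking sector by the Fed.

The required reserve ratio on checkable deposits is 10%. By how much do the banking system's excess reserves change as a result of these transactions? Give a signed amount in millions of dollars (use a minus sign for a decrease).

+$1087.1 million

FX purchase $508 million: reserves +$508M, deposits 0.
Currency withdrawal $401 million: reserves −$401M, deposits −$401M.
OMO purchase (from banks) $940 million: reserves +$940M, deposits 0.
Totals: Δreserves = +$1047M, Δdeposits = −$401M.
Δrequired reserves = 10% × −$401M = −$40.1M.
Δexcess reserves = Δreserves − Δrequired = +$1047M − (−$40.1M) = +$1087.1 million.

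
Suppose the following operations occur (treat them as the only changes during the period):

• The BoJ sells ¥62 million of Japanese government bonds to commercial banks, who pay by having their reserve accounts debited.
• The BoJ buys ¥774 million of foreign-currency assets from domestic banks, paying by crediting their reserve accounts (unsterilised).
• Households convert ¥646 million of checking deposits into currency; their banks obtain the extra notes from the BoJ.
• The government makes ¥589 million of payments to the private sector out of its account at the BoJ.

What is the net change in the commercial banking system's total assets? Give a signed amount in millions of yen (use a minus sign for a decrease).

-¥57 million

BoJ balance sheet:
  Assets:      Securities −¥62M, Foreign assets +¥774M
  Liabilities: Bank reserves +¥655M, Currency in circulation +¥646M, Government deposits −¥589M
Commercial banking system:
  Assets:      Reserves at CB +¥655M, Securities +¥62M, Foreign assets −¥774M
  Liabilities: Checkable deposits −¥57M
Change in total bank assets = -¥57 million.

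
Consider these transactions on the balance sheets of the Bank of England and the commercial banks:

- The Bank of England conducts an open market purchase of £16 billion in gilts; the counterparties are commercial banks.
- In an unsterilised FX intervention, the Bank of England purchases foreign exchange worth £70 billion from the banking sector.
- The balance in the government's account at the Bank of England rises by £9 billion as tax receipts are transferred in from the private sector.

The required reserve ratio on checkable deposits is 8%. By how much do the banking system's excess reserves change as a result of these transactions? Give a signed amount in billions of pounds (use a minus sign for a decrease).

OMO purchase (from banks) £16 billion: reserves +£16B, deposits 0.
FX purchase £70 billion: reserves +£70B, deposits 0.
Government account inflow £9 billion: reserves −£9B, deposits −£9B.
Totals: Δreserves = +£77B, Δdeposits = −£9B.
Δrequired reserves = 8% × −£9B = −£0.72B.
Δexcess reserves = Δreserves − Δrequired = +£77B − (−£0.72B) = +£77.72 billion.

+£77.72 billion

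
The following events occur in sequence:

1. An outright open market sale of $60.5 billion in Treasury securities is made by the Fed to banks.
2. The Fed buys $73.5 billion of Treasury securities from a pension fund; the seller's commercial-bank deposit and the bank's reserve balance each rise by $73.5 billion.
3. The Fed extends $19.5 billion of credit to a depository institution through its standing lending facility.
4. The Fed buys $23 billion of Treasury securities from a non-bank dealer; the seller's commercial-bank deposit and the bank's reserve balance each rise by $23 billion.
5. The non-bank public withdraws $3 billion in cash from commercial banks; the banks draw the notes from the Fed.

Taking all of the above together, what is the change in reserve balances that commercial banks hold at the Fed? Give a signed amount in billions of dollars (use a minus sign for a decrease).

+$52.5 billion

Fed balance sheet:
  Assets:      Securities +$36B, Loans to banks +$19.5B
  Liabilities: Bank reserves +$52.5B, Currency in circulation +$3B
So the change in reserve balances that commercial banks hold at the Fed is +$52.5 billion.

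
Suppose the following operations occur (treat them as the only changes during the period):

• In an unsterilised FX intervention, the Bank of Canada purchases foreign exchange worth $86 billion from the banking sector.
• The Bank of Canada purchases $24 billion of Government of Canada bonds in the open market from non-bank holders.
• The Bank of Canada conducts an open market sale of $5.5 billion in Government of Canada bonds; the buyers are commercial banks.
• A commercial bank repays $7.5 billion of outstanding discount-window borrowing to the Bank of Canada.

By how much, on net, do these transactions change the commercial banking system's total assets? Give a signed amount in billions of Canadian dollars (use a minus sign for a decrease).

FX purchase $86 billion: just an asset swap on bank balance sheets → 0.
Asset purchase (from non-banks) $24 billion: bank balance sheets expand → +$24B.
OMO sale (to banks) $5.5 billion: just an asset swap on bank balance sheets → 0.
Discount-window repayment $7.5 billion: bank balance sheets shrink → −$7.5B.
Net: 0 + 24 + 0 − 7.5 = +$16.5 billion.

+$16.5 billion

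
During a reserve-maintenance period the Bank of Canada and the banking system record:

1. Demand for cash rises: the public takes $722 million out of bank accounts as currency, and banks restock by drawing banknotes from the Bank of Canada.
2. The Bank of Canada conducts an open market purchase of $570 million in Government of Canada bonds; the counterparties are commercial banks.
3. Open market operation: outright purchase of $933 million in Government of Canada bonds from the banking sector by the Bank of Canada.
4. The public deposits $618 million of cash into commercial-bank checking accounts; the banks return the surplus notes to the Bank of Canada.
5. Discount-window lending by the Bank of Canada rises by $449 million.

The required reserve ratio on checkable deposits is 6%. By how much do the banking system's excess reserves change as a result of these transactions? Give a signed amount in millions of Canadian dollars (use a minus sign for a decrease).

Currency withdrawal $722 million: reserves −$722M, deposits −$722M.
OMO purchase (from banks) $570 million: reserves +$570M, deposits 0.
OMO purchase (from banks) $933 million: reserves +$933M, deposits 0.
Currency deposit $618 million: reserves +$618M, deposits +$618M.
Discount-window loan $449 million: reserves +$449M, deposits 0.
Totals: Δreserves = +$1848M, Δdeposits = −$104M.
Δrequired reserves = 6% × −$104M = −$6.24M.
Δexcess reserves = Δreserves − Δrequired = +$1848M − (−$6.24M) = +$1854.24 million.

+$1854.24 million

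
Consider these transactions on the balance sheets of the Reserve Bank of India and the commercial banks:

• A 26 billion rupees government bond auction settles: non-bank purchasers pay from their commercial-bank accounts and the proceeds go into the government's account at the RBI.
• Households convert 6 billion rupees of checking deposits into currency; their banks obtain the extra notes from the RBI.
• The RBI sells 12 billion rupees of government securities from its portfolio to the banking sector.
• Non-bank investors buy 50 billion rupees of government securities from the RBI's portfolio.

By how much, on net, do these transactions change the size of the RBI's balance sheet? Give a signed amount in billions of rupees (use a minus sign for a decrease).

-62 billion

Government account inflow 26 billion rupees: only the composition of liabilities changes → 0.
Currency withdrawal 6 billion rupees: only the composition of liabilities changes → 0.
OMO sale (to banks) 12 billion rupees: an RBI asset is shed → −12B.
Asset sale (to non-banks) 50 billion rupees: an RBI asset is shed → −50B.
Net: 0 + 0 − 12 − 50 = -62 billion.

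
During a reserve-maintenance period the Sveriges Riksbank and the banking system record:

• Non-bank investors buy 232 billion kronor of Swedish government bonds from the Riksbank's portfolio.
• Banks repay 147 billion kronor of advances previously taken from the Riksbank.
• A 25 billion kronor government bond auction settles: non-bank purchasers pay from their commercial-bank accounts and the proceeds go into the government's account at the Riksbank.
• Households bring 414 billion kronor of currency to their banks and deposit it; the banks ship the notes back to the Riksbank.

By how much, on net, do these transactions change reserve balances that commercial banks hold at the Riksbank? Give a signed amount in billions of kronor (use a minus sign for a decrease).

Asset sale (to non-banks) 232 billion kronor: the non-bank buyers' banks settle from reserves → −232B.
Discount-window repayment 147 billion kronor: repayment is debited from reserves → −147B.
Government account inflow 25 billion kronor: funds move from bank reserves into the government account → −25B.
Currency deposit 414 billion kronor: returned notes are swapped for reserve credit → +414B.
Net: −232 − 147 − 25 + 414 = +10 billion.

+10 billion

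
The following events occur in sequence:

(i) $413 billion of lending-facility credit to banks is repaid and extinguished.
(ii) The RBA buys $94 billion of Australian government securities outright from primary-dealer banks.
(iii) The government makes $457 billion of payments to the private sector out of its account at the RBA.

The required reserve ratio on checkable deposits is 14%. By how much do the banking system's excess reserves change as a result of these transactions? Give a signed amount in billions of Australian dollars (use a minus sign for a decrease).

+$74.02 billion

Discount-window repayment $413 billion: reserves −$413B, deposits 0.
OMO purchase (from banks) $94 billion: reserves +$94B, deposits 0.
Government spending $457 billion: reserves +$457B, deposits +$457B.
Totals: Δreserves = +$138B, Δdeposits = +$457B.
Δrequired reserves = 14% × +$457B = +$63.98B.
Δexcess reserves = Δreserves − Δrequired = +$138B − (+$63.98B) = +$74.02 billion.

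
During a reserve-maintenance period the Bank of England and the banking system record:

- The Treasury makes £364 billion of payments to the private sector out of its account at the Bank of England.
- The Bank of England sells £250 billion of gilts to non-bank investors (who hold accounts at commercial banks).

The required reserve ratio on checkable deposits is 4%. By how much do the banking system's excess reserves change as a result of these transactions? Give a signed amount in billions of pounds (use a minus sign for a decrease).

Government spending £364 billion: reserves +£364B, deposits +£364B.
Asset sale (to non-banks) £250 billion: reserves −£250B, deposits −£250B.
Totals: Δreserves = +£114B, Δdeposits = +£114B.
Δrequired reserves = 4% × +£114B = +£4.56B.
Δexcess reserves = Δreserves − Δrequired = +£114B − (+£4.56B) = +£109.44 billion.

+£109.44 billion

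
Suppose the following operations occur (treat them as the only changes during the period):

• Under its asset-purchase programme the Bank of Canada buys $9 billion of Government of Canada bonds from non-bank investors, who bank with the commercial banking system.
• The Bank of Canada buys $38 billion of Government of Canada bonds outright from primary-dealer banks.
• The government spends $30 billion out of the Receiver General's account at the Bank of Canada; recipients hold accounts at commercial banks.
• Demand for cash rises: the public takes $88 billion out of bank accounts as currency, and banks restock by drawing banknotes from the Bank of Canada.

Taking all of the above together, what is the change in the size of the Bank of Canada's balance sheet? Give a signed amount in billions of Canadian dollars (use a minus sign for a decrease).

+$47 billion

Bank of Canada balance sheet:
  Assets:      Securities +$47B
  Liabilities: Bank reserves −$11B, Currency in circulation +$88B, Government deposits −$30B
Commercial banking system:
  Assets:      Reserves at CB −$11B, Securities −$38B
  Liabilities: Checkable deposits −$49B
Change in total Bank of Canada assets = +$47 billion.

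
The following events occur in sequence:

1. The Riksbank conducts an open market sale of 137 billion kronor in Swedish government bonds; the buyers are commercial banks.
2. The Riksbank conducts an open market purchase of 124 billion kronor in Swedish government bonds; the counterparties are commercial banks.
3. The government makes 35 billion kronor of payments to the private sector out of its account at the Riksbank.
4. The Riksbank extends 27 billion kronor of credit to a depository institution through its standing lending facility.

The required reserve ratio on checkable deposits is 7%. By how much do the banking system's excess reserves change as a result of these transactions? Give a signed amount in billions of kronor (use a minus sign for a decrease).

+46.55 billion

OMO sale (to banks) 137 billion kronor: reserves −137B, deposits 0.
OMO purchase (from banks) 124 billion kronor: reserves +124B, deposits 0.
Government spending 35 billion kronor: reserves +35B, deposits +35B.
Discount-window loan 27 billion kronor: reserves +27B, deposits 0.
Totals: Δreserves = +49B, Δdeposits = +35B.
Δrequired reserves = 7% × +35B = +2.45B.
Δexcess reserves = Δreserves − Δrequired = +49B − (+2.45B) = +46.55 billion.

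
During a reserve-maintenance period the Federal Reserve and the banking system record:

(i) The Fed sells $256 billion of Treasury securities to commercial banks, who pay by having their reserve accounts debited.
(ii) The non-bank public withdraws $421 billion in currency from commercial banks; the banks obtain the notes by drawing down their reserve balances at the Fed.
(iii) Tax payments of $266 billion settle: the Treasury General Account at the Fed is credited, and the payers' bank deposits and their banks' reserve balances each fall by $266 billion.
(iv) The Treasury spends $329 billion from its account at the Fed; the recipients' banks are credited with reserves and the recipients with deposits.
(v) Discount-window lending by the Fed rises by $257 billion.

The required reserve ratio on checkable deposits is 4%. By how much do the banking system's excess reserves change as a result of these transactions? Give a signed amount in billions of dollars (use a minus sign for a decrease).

OMO sale (to banks) $256 billion: reserves −$256B, deposits 0.
Currency withdrawal $421 billion: reserves −$421B, deposits −$421B.
Government account inflow $266 billion: reserves −$266B, deposits −$266B.
Government spending $329 billion: reserves +$329B, deposits +$329B.
Discount-window loan $257 billion: reserves +$257B, deposits 0.
Totals: Δreserves = −$357B, Δdeposits = −$358B.
Δrequired reserves = 4% × −$358B = −$14.32B.
Δexcess reserves = Δreserves − Δrequired = −$357B − (−$14.32B) = -$342.68 billion.

-$342.68 billion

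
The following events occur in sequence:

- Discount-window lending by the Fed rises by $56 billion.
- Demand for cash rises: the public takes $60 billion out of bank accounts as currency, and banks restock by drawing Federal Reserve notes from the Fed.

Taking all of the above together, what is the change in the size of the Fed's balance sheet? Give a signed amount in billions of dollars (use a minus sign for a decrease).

+$56 billion

Fed balance sheet:
  Assets:      Loans to banks +$56B
  Liabilities: Bank reserves −$4B, Currency in circulation +$60B
Commercial banking system:
  Assets:      Reserves at CB −$4B
  Liabilities: Checkable deposits −$60B, Borrowings from CB +$56B
Change in total Fed assets = +$56 billion.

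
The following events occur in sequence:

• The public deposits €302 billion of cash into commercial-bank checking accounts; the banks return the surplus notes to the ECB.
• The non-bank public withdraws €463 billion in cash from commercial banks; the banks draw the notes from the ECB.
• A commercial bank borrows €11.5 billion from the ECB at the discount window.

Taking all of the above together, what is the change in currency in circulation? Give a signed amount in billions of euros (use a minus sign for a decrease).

ECB balance sheet:
  Assets:      Loans to banks +€11.5B
  Liabilities: Bank reserves −€149.5B, Currency in circulation +€161B
Commercial banking system:
  Assets:      Reserves at CB −€149.5B
  Liabilities: Checkable deposits −€161B, Borrowings from CB +€11.5B
So the change in currency in circulation is +€161 billion.

+€161 billion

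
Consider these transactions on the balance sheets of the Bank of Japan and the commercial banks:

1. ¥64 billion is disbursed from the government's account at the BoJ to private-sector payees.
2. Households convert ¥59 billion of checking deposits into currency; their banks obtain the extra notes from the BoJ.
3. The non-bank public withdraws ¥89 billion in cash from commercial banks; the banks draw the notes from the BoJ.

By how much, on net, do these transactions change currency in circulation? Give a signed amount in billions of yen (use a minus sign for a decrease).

BoJ balance sheet:
  Assets:      no change
  Liabilities: Bank reserves −¥84B, Currency in circulation +¥148B, Government deposits −¥64B
So the change in currency in circulation is +¥148 billion.

+¥148 billion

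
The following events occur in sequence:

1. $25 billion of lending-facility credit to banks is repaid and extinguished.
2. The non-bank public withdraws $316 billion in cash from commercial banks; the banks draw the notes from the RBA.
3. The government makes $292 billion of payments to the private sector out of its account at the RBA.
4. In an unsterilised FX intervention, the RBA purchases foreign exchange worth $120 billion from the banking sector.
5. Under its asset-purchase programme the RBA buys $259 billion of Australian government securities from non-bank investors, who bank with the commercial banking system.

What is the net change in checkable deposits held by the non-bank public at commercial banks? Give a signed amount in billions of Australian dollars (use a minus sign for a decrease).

Discount-window repayment $25 billion: the counterparty is a bank, so public deposits are unchanged → 0.
Currency withdrawal $316 billion: non-bank counterparties' bank balances fall → −$316B.
Government spending $292 billion: non-bank counterparties' bank balances rise → +$292B.
FX purchase $120 billion: the counterparty is a bank, so public deposits are unchanged → 0.
Asset purchase (from non-banks) $259 billion: non-bank counterparties' bank balances rise → +$259B.
Net: 0 − 316 + 292 + 0 + 259 = +$235 billion.

+$235 billion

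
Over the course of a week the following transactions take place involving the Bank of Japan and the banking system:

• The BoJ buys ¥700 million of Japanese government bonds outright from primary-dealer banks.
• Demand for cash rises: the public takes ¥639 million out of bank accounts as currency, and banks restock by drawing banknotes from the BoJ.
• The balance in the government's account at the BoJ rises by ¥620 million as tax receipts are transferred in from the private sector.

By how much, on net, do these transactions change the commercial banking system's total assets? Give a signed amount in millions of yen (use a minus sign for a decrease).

OMO purchase (from banks) ¥700 million: just an asset swap on bank balance sheets → 0.
Currency withdrawal ¥639 million: bank balance sheets shrink → −¥639M.
Government account inflow ¥620 million: bank balance sheets shrink → −¥620M.
Net: 0 − 639 − 620 = -¥1259 million.

-¥1259 million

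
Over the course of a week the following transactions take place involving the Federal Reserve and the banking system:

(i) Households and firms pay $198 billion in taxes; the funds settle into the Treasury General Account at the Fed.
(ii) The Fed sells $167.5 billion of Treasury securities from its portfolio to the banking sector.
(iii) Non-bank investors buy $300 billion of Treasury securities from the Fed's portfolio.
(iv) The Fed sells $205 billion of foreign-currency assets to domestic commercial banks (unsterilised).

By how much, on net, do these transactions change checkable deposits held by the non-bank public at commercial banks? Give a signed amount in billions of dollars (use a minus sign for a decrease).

-$498 billion

Fed balance sheet:
  Assets:      Securities −$467.5B, Foreign assets −$205B
  Liabilities: Bank reserves −$870.5B, Government deposits +$198B
Commercial banking system:
  Assets:      Reserves at CB −$870.5B, Securities +$167.5B, Foreign assets +$205B
  Liabilities: Checkable deposits −$498B
So the change in checkable deposits held by the non-bank public at commercial banks is -$498 billion.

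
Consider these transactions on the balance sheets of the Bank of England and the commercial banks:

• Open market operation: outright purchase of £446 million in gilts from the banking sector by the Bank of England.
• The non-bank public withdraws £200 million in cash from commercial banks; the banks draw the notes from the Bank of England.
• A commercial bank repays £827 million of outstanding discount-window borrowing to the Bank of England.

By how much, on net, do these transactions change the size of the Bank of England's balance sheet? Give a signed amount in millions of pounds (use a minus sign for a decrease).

-£381 million

OMO purchase (from banks) £446 million: a Bank of England asset is acquired → +£446M.
Currency withdrawal £200 million: only the composition of liabilities changes → 0.
Discount-window repayment £827 million: a Bank of England asset is shed → −£827M.
Net: 446 + 0 − 827 = -£381 million.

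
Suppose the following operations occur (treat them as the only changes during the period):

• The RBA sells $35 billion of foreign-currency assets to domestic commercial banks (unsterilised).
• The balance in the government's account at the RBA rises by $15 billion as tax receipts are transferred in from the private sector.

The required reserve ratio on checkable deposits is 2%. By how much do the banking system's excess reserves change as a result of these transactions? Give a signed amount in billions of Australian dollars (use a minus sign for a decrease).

-$49.7 billion

FX sale $35 billion: reserves −$35B, deposits 0.
Government account inflow $15 billion: reserves −$15B, deposits −$15B.
Totals: Δreserves = −$50B, Δdeposits = −$15B.
Δrequired reserves = 2% × −$15B = −$0.3B.
Δexcess reserves = Δreserves − Δrequired = −$50B − (−$0.3B) = -$49.7 billion.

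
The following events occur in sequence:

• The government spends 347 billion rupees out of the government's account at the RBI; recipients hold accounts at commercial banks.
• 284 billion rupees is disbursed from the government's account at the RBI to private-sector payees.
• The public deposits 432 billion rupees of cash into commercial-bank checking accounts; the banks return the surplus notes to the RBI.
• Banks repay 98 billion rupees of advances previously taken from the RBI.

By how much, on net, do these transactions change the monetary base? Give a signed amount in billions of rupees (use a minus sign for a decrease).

RBI balance sheet:
  Assets:      Loans to banks −98B
  Liabilities: Bank reserves +965B, Currency in circulation −432B, Government deposits −631B
Monetary base = currency + reserves: −432B + (+965B) = +533 billion.

+533 billion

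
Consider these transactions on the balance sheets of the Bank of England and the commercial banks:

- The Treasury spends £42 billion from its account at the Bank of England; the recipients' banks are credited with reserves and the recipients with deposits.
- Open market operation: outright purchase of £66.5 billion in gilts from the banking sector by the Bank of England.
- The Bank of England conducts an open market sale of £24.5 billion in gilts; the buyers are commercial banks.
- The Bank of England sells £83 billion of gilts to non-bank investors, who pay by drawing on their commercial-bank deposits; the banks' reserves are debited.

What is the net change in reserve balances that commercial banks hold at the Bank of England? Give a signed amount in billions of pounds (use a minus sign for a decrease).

Bank of England balance sheet:
  Assets:      Securities −£41B
  Liabilities: Bank reserves +£1B, Government deposits −£42B
Commercial banking system:
  Assets:      Reserves at CB +£1B, Securities −£42B
  Liabilities: Checkable deposits −£41B
So the change in reserve balances that commercial banks hold at the Bank of England is +£1 billion.

+£1 billion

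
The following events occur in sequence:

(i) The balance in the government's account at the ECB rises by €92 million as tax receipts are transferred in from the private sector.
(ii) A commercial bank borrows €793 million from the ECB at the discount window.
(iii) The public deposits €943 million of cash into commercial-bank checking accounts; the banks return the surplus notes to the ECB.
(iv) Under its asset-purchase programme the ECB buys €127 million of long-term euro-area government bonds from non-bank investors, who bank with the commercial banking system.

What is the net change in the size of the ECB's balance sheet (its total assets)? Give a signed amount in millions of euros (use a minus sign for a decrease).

+€920 million

Government account inflow €92 million: only the composition of liabilities changes → 0.
Discount-window loan €793 million: an ECB asset is acquired → +€793M.
Currency deposit €943 million: only the composition of liabilities changes → 0.
Asset purchase (from non-banks) €127 million: an ECB asset is acquired → +€127M.
Net: 0 + 793 + 0 + 127 = +€920 million.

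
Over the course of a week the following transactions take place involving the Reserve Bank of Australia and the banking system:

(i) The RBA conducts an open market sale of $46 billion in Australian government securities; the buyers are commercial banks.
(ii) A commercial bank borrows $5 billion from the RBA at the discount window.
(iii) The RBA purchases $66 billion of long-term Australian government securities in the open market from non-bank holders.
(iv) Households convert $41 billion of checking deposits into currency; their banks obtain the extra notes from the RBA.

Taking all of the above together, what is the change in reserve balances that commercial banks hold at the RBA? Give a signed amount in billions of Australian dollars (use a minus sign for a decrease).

OMO sale (to banks) $46 billion: the buying banks pay out of their reserve balances → −$46B.
Discount-window loan $5 billion: the loan is credited to the bank's reserve account → +$5B.
Asset purchase (from non-banks) $66 billion: the RBA pays by crediting reserve accounts → +$66B.
Currency withdrawal $41 billion: banks swap reserves for currency → −$41B.
Net: −46 + 5 + 66 − 41 = -$16 billion.

-$16 billion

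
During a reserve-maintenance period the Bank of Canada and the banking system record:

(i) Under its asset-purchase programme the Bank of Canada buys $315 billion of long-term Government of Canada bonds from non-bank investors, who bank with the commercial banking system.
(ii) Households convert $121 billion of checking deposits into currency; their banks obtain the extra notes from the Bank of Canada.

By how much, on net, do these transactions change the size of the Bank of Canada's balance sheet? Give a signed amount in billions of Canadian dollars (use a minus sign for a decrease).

+$315 billion

Bank of Canada balance sheet:
  Assets:      Securities +$315B
  Liabilities: Bank reserves +$194B, Currency in circulation +$121B
Change in total Bank of Canada assets = +$315 billion.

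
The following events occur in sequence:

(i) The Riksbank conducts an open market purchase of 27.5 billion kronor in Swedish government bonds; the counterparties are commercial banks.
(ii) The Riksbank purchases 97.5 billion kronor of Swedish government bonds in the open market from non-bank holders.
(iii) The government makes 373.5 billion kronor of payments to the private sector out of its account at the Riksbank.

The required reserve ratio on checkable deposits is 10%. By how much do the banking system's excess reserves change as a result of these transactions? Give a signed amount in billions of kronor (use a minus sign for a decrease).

OMO purchase (from banks) 27.5 billion kronor: reserves +27.5B, deposits 0.
Asset purchase (from non-banks) 97.5 billion kronor: reserves +97.5B, deposits +97.5B.
Government spending 373.5 billion kronor: reserves +373.5B, deposits +373.5B.
Totals: Δreserves = +498.5B, Δdeposits = +471B.
Δrequired reserves = 10% × +471B = +47.1B.
Δexcess reserves = Δreserves − Δrequired = +498.5B − (+47.1B) = +451.4 billion.

+451.4 billion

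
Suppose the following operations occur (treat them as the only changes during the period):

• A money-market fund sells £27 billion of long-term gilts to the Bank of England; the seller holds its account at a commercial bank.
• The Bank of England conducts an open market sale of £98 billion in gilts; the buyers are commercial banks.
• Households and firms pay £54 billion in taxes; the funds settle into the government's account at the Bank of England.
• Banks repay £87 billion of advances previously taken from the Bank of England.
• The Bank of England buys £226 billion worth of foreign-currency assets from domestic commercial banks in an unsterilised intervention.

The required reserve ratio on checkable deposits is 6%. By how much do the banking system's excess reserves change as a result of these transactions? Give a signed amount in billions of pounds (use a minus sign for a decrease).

+£15.62 billion

Asset purchase (from non-banks) £27 billion: reserves +£27B, deposits +£27B.
OMO sale (to banks) £98 billion: reserves −£98B, deposits 0.
Government account inflow £54 billion: reserves −£54B, deposits −£54B.
Discount-window repayment £87 billion: reserves −£87B, deposits 0.
FX purchase £226 billion: reserves +£226B, deposits 0.
Totals: Δreserves = +£14B, Δdeposits = −£27B.
Δrequired reserves = 6% × −£27B = −£1.62B.
Δexcess reserves = Δreserves − Δrequired = +£14B − (−£1.62B) = +£15.62 billion.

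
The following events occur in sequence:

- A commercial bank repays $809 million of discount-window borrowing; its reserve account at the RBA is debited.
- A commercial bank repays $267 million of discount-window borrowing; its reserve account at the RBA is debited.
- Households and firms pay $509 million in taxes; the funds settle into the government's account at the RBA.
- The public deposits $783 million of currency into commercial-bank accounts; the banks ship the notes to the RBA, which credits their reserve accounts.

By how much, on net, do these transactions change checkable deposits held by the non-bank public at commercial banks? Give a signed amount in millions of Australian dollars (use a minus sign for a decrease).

+$274 million

Discount-window repayment $809 million: the counterparty is a bank, so public deposits are unchanged → 0.
Discount-window repayment $267 million: the counterparty is a bank, so public deposits are unchanged → 0.
Government account inflow $509 million: non-bank counterparties' bank balances fall → −$509M.
Currency deposit $783 million: non-bank counterparties' bank balances rise → +$783M.
Net: 0 + 0 − 509 + 783 = +$274 million.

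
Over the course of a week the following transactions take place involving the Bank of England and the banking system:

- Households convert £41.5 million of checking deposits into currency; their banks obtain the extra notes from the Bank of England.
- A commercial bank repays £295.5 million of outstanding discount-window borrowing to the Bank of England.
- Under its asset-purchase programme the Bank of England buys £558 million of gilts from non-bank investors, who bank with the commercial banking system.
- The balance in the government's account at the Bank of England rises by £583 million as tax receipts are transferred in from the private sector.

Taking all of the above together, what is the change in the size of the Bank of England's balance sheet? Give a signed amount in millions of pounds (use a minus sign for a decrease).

+£262.5 million

Currency withdrawal £41.5 million: only the composition of liabilities changes → 0.
Discount-window repayment £295.5 million: a Bank of England asset is shed → −£295.5M.
Asset purchase (from non-banks) £558 million: a Bank of England asset is acquired → +£558M.
Government account inflow £583 million: only the composition of liabilities changes → 0.
Net: 0 − 295.5 + 558 + 0 = +£262.5 million.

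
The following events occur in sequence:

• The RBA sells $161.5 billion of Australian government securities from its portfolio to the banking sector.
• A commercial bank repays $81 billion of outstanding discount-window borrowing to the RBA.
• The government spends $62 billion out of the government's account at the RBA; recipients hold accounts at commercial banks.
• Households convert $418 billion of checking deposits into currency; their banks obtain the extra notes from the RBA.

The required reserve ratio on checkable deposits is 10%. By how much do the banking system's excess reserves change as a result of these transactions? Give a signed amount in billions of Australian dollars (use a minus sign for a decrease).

-$562.9 billion

OMO sale (to banks) $161.5 billion: reserves −$161.5B, deposits 0.
Discount-window repayment $81 billion: reserves −$81B, deposits 0.
Government spending $62 billion: reserves +$62B, deposits +$62B.
Currency withdrawal $418 billion: reserves −$418B, deposits −$418B.
Totals: Δreserves = −$598.5B, Δdeposits = −$356B.
Δrequired reserves = 10% × −$356B = −$35.6B.
Δexcess reserves = Δreserves − Δrequired = −$598.5B − (−$35.6B) = -$562.9 billion.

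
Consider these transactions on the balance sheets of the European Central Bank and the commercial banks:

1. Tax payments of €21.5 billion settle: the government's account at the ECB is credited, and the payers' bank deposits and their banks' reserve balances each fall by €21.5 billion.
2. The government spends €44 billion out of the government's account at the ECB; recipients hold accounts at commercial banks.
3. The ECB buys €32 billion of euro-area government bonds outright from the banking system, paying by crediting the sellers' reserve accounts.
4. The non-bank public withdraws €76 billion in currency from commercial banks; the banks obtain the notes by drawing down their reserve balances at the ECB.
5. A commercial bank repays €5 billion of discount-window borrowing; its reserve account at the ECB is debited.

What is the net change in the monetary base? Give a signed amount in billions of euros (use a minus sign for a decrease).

Government account inflow €21.5 billion: reserves shift to a non-base liability → −€21.5B.
Government spending €44 billion: a non-base liability converts back to reserves → +€44B.
OMO purchase (from banks) €32 billion: ECB balance sheet expands → +€32B.
Currency withdrawal €76 billion: just a shift between currency and reserves — both are base money → 0.
Discount-window repayment €5 billion: ECB balance sheet contracts → −€5B.
Net: −21.5 + 44 + 32 + 0 − 5 = +€49.5 billion.

+€49.5 billion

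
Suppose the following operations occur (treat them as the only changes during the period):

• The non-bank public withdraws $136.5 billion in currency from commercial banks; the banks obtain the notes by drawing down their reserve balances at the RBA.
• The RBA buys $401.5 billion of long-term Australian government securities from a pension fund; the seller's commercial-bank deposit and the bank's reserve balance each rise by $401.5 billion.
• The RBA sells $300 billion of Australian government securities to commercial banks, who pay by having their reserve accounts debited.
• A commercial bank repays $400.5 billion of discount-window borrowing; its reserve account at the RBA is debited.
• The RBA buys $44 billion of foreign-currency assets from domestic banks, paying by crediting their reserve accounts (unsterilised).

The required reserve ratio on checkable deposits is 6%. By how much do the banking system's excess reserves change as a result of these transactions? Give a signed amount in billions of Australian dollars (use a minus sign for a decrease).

Currency withdrawal $136.5 billion: reserves −$136.5B, deposits −$136.5B.
Asset purchase (from non-banks) $401.5 billion: reserves +$401.5B, deposits +$401.5B.
OMO sale (to banks) $300 billion: reserves −$300B, deposits 0.
Discount-window repayment $400.5 billion: reserves −$400.5B, deposits 0.
FX purchase $44 billion: reserves +$44B, deposits 0.
Totals: Δreserves = −$391.5B, Δdeposits = +$265B.
Δrequired reserves = 6% × +$265B = +$15.9B.
Δexcess reserves = Δreserves − Δrequired = −$391.5B − (+$15.9B) = -$407.4 billion.

-$407.4 billion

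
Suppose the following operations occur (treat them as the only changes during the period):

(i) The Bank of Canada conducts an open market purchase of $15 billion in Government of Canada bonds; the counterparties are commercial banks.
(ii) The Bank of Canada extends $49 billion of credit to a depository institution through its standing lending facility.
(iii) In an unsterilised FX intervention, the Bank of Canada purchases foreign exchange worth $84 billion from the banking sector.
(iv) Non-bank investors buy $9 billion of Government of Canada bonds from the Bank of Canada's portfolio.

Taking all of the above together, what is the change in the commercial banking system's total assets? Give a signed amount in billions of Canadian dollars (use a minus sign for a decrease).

Bank of Canada balance sheet:
  Assets:      Securities +$6B, Loans to banks +$49B, Foreign assets +$84B
  Liabilities: Bank reserves +$139B
Commercial banking system:
  Assets:      Reserves at CB +$139B, Securities −$15B, Foreign assets −$84B
  Liabilities: Checkable deposits −$9B, Borrowings from CB +$49B
Change in total bank assets = +$40 billion.

+$40 billion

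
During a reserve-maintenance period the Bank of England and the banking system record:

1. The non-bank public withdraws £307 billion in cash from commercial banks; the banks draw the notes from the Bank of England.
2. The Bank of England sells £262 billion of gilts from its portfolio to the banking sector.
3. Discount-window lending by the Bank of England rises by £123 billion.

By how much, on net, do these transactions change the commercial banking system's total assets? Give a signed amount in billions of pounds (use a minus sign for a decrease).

-£184 billion

Currency withdrawal £307 billion: bank balance sheets shrink → −£307B.
OMO sale (to banks) £262 billion: just an asset swap on bank balance sheets → 0.
Discount-window loan £123 billion: bank balance sheets expand → +£123B.
Net: −307 + 0 + 123 = -£184 billion.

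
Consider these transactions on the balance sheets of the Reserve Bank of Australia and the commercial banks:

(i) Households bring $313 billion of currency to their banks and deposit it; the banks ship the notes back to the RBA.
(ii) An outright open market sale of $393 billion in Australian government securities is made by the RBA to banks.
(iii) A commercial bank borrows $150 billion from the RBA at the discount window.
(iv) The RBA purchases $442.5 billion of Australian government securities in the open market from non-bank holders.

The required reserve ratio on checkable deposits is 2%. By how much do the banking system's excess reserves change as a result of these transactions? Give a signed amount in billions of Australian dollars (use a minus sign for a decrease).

Currency deposit $313 billion: reserves +$313B, deposits +$313B.
OMO sale (to banks) $393 billion: reserves −$393B, deposits 0.
Discount-window loan $150 billion: reserves +$150B, deposits 0.
Asset purchase (from non-banks) $442.5 billion: reserves +$442.5B, deposits +$442.5B.
Totals: Δreserves = +$512.5B, Δdeposits = +$755.5B.
Δrequired reserves = 2% × +$755.5B = +$15.11B.
Δexcess reserves = Δreserves − Δrequired = +$512.5B − (+$15.11B) = +$497.39 billion.

+$497.39 billion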